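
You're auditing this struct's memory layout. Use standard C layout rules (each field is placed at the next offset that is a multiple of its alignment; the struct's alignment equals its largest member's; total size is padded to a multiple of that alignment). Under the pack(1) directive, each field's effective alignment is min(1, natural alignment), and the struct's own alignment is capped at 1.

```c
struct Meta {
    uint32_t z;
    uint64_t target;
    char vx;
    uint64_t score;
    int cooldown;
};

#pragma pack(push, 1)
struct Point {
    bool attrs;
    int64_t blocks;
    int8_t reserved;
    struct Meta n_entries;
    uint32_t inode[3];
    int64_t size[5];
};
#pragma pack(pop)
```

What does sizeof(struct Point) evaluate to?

Meta: @0: z [4B, align 4] → 4; +4 pad (align 8); @8: target [8B, align 8] → 16; @16: vx [1B, align 1] → 17; +7 pad (align 8); @24: score [8B, align 8] → 32; @32: cooldown [4B, align 4] → 36; +4 tail pad (align 8); size 40, align 8
@0: attrs [1B, align 1] → 1
@1: blocks [8B, align 1] → 9
@9: reserved [1B, align 1] → 10
@10: n_entries [40B, align 1] → 50
@50: inode [12B, align 1] → 62
@62: size [40B, align 1] → 102
size 102, align 1

102 bytes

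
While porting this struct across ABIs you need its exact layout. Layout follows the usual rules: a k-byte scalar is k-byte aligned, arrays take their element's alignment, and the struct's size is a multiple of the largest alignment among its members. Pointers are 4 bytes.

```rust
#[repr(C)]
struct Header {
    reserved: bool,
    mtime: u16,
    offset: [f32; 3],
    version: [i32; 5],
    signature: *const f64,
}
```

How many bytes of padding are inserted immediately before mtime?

1

reserved at 0 (size 1, align 1) → ends 1
pad 1 to align 2 for mtime
mtime at 2 (size 2, align 2) → ends 4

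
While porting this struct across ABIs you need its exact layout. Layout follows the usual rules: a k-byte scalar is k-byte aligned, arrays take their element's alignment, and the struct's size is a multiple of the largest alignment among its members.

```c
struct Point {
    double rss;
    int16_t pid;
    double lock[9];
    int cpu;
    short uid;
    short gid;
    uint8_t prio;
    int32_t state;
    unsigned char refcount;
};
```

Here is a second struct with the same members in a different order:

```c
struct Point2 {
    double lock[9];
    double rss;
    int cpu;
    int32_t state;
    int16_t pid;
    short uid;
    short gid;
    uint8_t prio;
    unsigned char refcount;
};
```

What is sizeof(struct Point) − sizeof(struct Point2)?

16

@0: rss [8B, align 8] → 8
@8: pid [2B, align 2] → 10
+6 pad (align 8)
@16: lock [72B, align 8] → 88
@88: cpu [4B, align 4] → 92
@92: uid [2B, align 2] → 94
@94: gid [2B, align 2] → 96
@96: prio [1B, align 1] → 97
+3 pad (align 4)
@100: state [4B, align 4] → 104
@104: refcount [1B, align 1] → 105
+7 tail pad (align 8)
size 112, align 8
— Point2 —
@0: lock [72B, align 8] → 72
@72: rss [8B, align 8] → 80
@80: cpu [4B, align 4] → 84
@84: state [4B, align 4] → 88
@88: pid [2B, align 2] → 90
@90: uid [2B, align 2] → 92
@92: gid [2B, align 2] → 94
@94: prio [1B, align 1] → 95
@95: refcount [1B, align 1] → 96
size 96, align 8
112 − 96 = 16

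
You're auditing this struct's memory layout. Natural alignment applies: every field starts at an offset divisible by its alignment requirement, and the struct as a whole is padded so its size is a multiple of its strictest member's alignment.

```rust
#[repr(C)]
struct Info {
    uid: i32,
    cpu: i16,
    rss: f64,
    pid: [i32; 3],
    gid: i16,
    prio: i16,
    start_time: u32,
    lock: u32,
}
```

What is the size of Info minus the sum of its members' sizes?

0..4  uid  (4B, 4-aligned)
4..6  cpu  (2B, 2-aligned)
6..8  -- padding (2B)
8..16  rss  (8B, 8-aligned)
16..28  pid  (12B, 4-aligned)
28..30  gid  (2B, 2-aligned)
30..32  prio  (2B, 2-aligned)
32..36  start_time  (4B, 4-aligned)
36..40  lock  (4B, 4-aligned)
sizeof = 40, alignof = 8
data bytes 38, size 40 → padding 2

2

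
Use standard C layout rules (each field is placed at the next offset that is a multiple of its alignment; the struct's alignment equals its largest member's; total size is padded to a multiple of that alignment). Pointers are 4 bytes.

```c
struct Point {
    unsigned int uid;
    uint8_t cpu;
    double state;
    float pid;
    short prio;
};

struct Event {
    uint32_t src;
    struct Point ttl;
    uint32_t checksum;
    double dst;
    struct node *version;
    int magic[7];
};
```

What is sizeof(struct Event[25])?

Point: @0: uid [4B, align 4] → 4; @4: cpu [1B, align 1] → 5; +3 pad (align 8); @8: state [8B, align 8] → 16; @16: pid [4B, align 4] → 20; @20: prio [2B, align 2] → 22; +2 tail pad (align 8); size 24, align 8
@0: src [4B, align 4] → 4
+4 pad (align 8)
@8: ttl [24B, align 8] → 32
@32: checksum [4B, align 4] → 36
+4 pad (align 8)
@40: dst [8B, align 8] → 48
@48: version [4B, align 4] → 52
@52: magic [28B, align 4] → 80
size 80, align 8
array of 25: 25 × 80 = 2000

2000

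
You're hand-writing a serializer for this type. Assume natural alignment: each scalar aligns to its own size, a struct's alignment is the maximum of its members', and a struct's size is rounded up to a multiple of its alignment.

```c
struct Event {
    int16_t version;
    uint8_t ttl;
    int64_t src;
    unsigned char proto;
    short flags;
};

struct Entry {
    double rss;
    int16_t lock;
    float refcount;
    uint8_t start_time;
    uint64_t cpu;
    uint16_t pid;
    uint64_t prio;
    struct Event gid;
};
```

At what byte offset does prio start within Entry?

40

Event: @0: version [2B, align 2] → 2; @2: ttl [1B, align 1] → 3; +5 pad (align 8); @8: src [8B, align 8] → 16; @16: proto [1B, align 1] → 17; +1 pad (align 2); @18: flags [2B, align 2] → 20; +4 tail pad (align 8); size 24, align 8
@0: rss [8B, align 8] → 8
@8: lock [2B, align 2] → 10
+2 pad (align 4)
@12: refcount [4B, align 4] → 16
@16: start_time [1B, align 1] → 17
+7 pad (align 8)
@24: cpu [8B, align 8] → 32
@32: pid [2B, align 2] → 34
+6 pad (align 8)
@40: prio [8B, align 8] → 48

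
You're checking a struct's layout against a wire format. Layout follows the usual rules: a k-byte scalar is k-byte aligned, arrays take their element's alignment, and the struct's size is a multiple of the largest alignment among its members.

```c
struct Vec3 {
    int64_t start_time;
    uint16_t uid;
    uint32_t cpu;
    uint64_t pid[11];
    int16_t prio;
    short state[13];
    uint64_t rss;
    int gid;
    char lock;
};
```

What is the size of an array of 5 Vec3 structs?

760

0..8  start_time  (8B, 8-aligned)
8..10  uid  (2B, 2-aligned)
10..12  -- padding (2B)
12..16  cpu  (4B, 4-aligned)
16..104  pid  (88B, 8-aligned)
104..106  prio  (2B, 2-aligned)
106..132  state  (26B, 2-aligned)
132..136  -- padding (4B)
136..144  rss  (8B, 8-aligned)
144..148  gid  (4B, 4-aligned)
148..149  lock  (1B, 1-aligned)
149..152  -- tail padding (3B)
sizeof = 152, alignof = 8
array of 5: 5 × 152 = 760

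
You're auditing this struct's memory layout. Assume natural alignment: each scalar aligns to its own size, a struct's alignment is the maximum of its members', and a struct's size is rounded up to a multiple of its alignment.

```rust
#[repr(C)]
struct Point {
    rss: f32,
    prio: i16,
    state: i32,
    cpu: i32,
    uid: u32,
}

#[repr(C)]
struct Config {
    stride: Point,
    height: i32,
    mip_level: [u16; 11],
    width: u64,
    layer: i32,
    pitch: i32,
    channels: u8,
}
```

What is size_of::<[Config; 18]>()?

1296

Point: 0..4  rss  (4B, 4-aligned); 4..6  prio  (2B, 2-aligned); 6..8  -- padding (2B); 8..12  state  (4B, 4-aligned); 12..16  cpu  (4B, 4-aligned); 16..20  uid  (4B, 4-aligned); sizeof = 20, alignof = 4
0..20  stride  (20B, 4-aligned)
20..24  height  (4B, 4-aligned)
24..46  mip_level  (22B, 2-aligned)
46..48  -- padding (2B)
48..56  width  (8B, 8-aligned)
56..60  layer  (4B, 4-aligned)
60..64  pitch  (4B, 4-aligned)
64..65  channels  (1B, 1-aligned)
65..72  -- tail padding (7B)
sizeof = 72, alignof = 8
array of 18: 18 × 72 = 1296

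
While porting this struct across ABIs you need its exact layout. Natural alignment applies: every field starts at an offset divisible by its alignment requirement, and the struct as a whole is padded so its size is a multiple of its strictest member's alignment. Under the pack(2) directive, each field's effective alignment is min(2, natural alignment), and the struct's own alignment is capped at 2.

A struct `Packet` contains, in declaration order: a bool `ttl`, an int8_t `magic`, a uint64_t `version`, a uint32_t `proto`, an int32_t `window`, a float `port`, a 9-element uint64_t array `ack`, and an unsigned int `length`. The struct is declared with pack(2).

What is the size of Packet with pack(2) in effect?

ttl at 0 (size 1, align 1) → ends 1
magic at 1 (size 1, align 1) → ends 2
version at 2 (size 8, align 2) → ends 10
proto at 10 (size 4, align 2) → ends 14
window at 14 (size 4, align 2) → ends 18
port at 18 (size 4, align 2) → ends 22
ack at 22 (size 72, align 2) → ends 94
length at 94 (size 4, align 2) → ends 98
total 98 bytes, alignment 2

98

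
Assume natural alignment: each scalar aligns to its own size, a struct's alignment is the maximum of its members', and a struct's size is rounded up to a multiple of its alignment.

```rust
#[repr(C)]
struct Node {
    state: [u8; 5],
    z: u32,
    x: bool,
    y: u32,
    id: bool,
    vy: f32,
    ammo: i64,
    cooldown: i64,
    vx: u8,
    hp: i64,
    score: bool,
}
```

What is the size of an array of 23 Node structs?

0..5  state  (5B, 1-aligned)
5..8  -- padding (3B)
8..12  z  (4B, 4-aligned)
12..13  x  (1B, 1-aligned)
13..16  -- padding (3B)
16..20  y  (4B, 4-aligned)
20..21  id  (1B, 1-aligned)
21..24  -- padding (3B)
24..28  vy  (4B, 4-aligned)
28..32  -- padding (4B)
32..40  ammo  (8B, 8-aligned)
40..48  cooldown  (8B, 8-aligned)
48..49  vx  (1B, 1-aligned)
49..56  -- padding (7B)
56..64  hp  (8B, 8-aligned)
64..65  score  (1B, 1-aligned)
65..72  -- tail padding (7B)
sizeof = 72, alignof = 8
array of 23: 23 × 72 = 1656

1656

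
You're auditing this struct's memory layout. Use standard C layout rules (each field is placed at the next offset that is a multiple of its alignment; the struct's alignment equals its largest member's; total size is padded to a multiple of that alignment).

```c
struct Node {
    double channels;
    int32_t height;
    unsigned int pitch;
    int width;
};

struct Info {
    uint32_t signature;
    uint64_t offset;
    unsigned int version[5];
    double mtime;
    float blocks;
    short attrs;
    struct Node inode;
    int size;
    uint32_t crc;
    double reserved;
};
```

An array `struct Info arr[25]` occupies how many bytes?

2400

Node: 0..8  channels  (8B, 8-aligned); 8..12  height  (4B, 4-aligned); 12..16  pitch  (4B, 4-aligned); 16..20  width  (4B, 4-aligned); 20..24  -- tail padding (4B); sizeof = 24, alignof = 8
0..4  signature  (4B, 4-aligned)
4..8  -- padding (4B)
8..16  offset  (8B, 8-aligned)
16..36  version  (20B, 4-aligned)
36..40  -- padding (4B)
40..48  mtime  (8B, 8-aligned)
48..52  blocks  (4B, 4-aligned)
52..54  attrs  (2B, 2-aligned)
54..56  -- padding (2B)
56..80  inode  (24B, 8-aligned)
80..84  size  (4B, 4-aligned)
84..88  crc  (4B, 4-aligned)
88..96  reserved  (8B, 8-aligned)
sizeof = 96, alignof = 8
array of 25: 25 × 96 = 2400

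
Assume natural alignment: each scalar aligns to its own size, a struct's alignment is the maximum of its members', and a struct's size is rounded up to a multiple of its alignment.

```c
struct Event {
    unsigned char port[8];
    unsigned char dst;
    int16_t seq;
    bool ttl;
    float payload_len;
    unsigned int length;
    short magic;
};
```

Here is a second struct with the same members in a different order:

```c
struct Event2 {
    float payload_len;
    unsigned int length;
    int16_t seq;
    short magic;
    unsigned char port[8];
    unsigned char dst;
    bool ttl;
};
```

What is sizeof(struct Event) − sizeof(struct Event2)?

4

@0: port [8B, align 1] → 8
@8: dst [1B, align 1] → 9
+1 pad (align 2)
@10: seq [2B, align 2] → 12
@12: ttl [1B, align 1] → 13
+3 pad (align 4)
@16: payload_len [4B, align 4] → 20
@20: length [4B, align 4] → 24
@24: magic [2B, align 2] → 26
+2 tail pad (align 4)
size 28, align 4
— Event2 —
@0: payload_len [4B, align 4] → 4
@4: length [4B, align 4] → 8
@8: seq [2B, align 2] → 10
@10: magic [2B, align 2] → 12
@12: port [8B, align 1] → 20
@20: dst [1B, align 1] → 21
@21: ttl [1B, align 1] → 22
+2 tail pad (align 4)
size 24, align 4
28 − 24 = 4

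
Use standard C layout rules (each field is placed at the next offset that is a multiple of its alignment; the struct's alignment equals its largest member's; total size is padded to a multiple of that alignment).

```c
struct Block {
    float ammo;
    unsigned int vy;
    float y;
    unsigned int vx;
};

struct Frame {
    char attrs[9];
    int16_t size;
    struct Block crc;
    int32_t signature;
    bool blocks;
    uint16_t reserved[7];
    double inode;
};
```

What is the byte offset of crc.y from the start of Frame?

Block: @0: ammo [4B, align 4] → 4; @4: vy [4B, align 4] → 8; @8: y [4B, align 4] → 12; @12: vx [4B, align 4] → 16; size 16, align 4
@0: attrs [9B, align 1] → 9
+1 pad (align 2)
@10: size [2B, align 2] → 12
@12: crc [16B, align 4] → 28
within Block: y at 8
12 + 8 = 20

20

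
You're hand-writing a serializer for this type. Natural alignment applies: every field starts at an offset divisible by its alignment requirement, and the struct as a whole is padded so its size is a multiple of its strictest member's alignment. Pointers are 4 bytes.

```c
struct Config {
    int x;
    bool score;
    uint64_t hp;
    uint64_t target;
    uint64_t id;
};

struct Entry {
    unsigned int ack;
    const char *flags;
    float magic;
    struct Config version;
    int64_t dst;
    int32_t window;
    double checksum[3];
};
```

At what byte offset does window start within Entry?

56

Config: 0..4  x  (4B, 4-aligned); 4..5  score  (1B, 1-aligned); 5..8  -- padding (3B); 8..16  hp  (8B, 8-aligned); 16..24  target  (8B, 8-aligned); 24..32  id  (8B, 8-aligned); sizeof = 32, alignof = 8
0..4  ack  (4B, 4-aligned)
4..8  flags  (4B, 4-aligned)
8..12  magic  (4B, 4-aligned)
12..16  -- padding (4B)
16..48  version  (32B, 8-aligned)
48..56  dst  (8B, 8-aligned)
56..60  window  (4B, 4-aligned)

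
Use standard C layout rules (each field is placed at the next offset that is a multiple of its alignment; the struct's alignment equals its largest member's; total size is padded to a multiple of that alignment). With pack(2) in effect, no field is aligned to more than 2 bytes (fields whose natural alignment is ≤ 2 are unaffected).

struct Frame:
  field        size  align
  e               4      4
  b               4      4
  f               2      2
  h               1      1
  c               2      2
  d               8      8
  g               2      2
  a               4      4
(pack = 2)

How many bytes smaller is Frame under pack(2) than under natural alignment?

4

natural layout:
  e at 0 (size 4, align 4) → ends 4
  b at 4 (size 4, align 4) → ends 8
  f at 8 (size 2, align 2) → ends 10
  h at 10 (size 1, align 1) → ends 11
  pad 1 to align 2 for c
  c at 12 (size 2, align 2) → ends 14
  pad 2 to align 8 for d
  d at 16 (size 8, align 8) → ends 24
  g at 24 (size 2, align 2) → ends 26
  pad 2 to align 4 for a
  a at 28 (size 4, align 4) → ends 32
  total 32 bytes, alignment 8
packed(2) layout:
  e at 0 (size 4, align 2) → ends 4
  b at 4 (size 4, align 2) → ends 8
  f at 8 (size 2, align 2) → ends 10
  h at 10 (size 1, align 1) → ends 11
  pad 1 to align 2 for c
  c at 12 (size 2, align 2) → ends 14
  d at 14 (size 8, align 2) → ends 22
  g at 22 (size 2, align 2) → ends 24
  a at 24 (size 4, align 2) → ends 28
  total 28 bytes, alignment 2
32 − 28 = 4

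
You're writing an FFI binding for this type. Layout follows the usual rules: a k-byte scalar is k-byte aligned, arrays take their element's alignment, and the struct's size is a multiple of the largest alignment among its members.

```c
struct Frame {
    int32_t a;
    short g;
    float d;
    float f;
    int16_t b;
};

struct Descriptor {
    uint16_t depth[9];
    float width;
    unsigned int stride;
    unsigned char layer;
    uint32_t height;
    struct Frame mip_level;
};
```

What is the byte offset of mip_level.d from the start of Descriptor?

Frame: 0..4  a  (4B, 4-aligned); 4..6  g  (2B, 2-aligned); 6..8  -- padding (2B); 8..12  d  (4B, 4-aligned); 12..16  f  (4B, 4-aligned); 16..18  b  (2B, 2-aligned); 18..20  -- tail padding (2B); sizeof = 20, alignof = 4
0..18  depth  (18B, 2-aligned)
18..20  -- padding (2B)
20..24  width  (4B, 4-aligned)
24..28  stride  (4B, 4-aligned)
28..29  layer  (1B, 1-aligned)
29..32  -- padding (3B)
32..36  height  (4B, 4-aligned)
36..56  mip_level  (20B, 4-aligned)
within Frame: d at 8
36 + 8 = 44

44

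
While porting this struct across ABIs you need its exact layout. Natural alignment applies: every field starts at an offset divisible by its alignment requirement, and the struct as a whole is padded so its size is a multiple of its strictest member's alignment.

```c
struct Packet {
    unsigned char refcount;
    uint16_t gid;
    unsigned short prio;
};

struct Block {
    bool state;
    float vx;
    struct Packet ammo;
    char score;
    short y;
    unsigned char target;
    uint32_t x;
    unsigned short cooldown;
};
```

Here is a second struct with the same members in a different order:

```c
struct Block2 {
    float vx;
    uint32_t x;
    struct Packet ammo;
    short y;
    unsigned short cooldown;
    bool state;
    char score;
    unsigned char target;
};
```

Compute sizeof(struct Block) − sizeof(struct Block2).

4

Packet: refcount at 0 (size 1, align 1) → ends 1; pad 1 to align 2 for gid; gid at 2 (size 2, align 2) → ends 4; prio at 4 (size 2, align 2) → ends 6; total 6 bytes, alignment 2
state at 0 (size 1, align 1) → ends 1
pad 3 to align 4 for vx
vx at 4 (size 4, align 4) → ends 8
ammo at 8 (size 6, align 2) → ends 14
score at 14 (size 1, align 1) → ends 15
pad 1 to align 2 for y
y at 16 (size 2, align 2) → ends 18
target at 18 (size 1, align 1) → ends 19
pad 1 to align 4 for x
x at 20 (size 4, align 4) → ends 24
cooldown at 24 (size 2, align 2) → ends 26
tail pad 2 to reach multiple of 4
total 28 bytes, alignment 4
— Block2 —
vx at 0 (size 4, align 4) → ends 4
x at 4 (size 4, align 4) → ends 8
ammo at 8 (size 6, align 2) → ends 14
y at 14 (size 2, align 2) → ends 16
cooldown at 16 (size 2, align 2) → ends 18
state at 18 (size 1, align 1) → ends 19
score at 19 (size 1, align 1) → ends 20
target at 20 (size 1, align 1) → ends 21
tail pad 3 to reach multiple of 4
total 24 bytes, alignment 4
28 − 24 = 4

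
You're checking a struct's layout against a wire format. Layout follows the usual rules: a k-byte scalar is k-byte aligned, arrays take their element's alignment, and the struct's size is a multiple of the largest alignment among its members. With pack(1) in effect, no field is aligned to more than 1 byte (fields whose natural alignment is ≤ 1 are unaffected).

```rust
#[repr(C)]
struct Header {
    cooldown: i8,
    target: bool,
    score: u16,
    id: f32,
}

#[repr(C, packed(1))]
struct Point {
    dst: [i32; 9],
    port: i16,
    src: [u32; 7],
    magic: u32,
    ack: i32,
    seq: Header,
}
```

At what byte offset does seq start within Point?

Header: @0: cooldown [1B, align 1] → 1; @1: target [1B, align 1] → 2; @2: score [2B, align 2] → 4; @4: id [4B, align 4] → 8; size 8, align 4
@0: dst [36B, align 1] → 36
@36: port [2B, align 1] → 38
@38: src [28B, align 1] → 66
@66: magic [4B, align 1] → 70
@70: ack [4B, align 1] → 74
@74: seq [8B, align 1] → 82

74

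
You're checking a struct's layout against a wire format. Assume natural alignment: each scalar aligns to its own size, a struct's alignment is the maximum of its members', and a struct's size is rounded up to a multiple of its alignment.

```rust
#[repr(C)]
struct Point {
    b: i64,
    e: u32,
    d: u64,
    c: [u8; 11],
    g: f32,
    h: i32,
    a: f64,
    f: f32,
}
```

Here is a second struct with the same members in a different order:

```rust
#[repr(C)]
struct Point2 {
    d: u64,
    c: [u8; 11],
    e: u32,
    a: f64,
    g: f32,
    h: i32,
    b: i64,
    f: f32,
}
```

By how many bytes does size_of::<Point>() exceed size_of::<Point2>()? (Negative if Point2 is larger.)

8

@0: b [8B, align 8] → 8
@8: e [4B, align 4] → 12
+4 pad (align 8)
@16: d [8B, align 8] → 24
@24: c [11B, align 1] → 35
+1 pad (align 4)
@36: g [4B, align 4] → 40
@40: h [4B, align 4] → 44
+4 pad (align 8)
@48: a [8B, align 8] → 56
@56: f [4B, align 4] → 60
+4 tail pad (align 8)
size 64, align 8
— Point2 —
@0: d [8B, align 8] → 8
@8: c [11B, align 1] → 19
+1 pad (align 4)
@20: e [4B, align 4] → 24
@24: a [8B, align 8] → 32
@32: g [4B, align 4] → 36
@36: h [4B, align 4] → 40
@40: b [8B, align 8] → 48
@48: f [4B, align 4] → 52
+4 tail pad (align 8)
size 56, align 8
64 − 56 = 8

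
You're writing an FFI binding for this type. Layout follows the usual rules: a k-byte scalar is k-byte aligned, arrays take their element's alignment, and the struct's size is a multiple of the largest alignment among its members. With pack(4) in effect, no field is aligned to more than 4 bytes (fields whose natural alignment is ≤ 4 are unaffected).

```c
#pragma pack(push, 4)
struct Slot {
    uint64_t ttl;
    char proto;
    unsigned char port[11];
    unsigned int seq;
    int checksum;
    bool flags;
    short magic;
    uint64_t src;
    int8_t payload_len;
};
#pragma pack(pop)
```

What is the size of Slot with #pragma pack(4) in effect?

44

@0: ttl [8B, align 4] → 8
@8: proto [1B, align 1] → 9
@9: port [11B, align 1] → 20
@20: seq [4B, align 4] → 24
@24: checksum [4B, align 4] → 28
@28: flags [1B, align 1] → 29
+1 pad (align 2)
@30: magic [2B, align 2] → 32
@32: src [8B, align 4] → 40
@40: payload_len [1B, align 1] → 41
+3 tail pad (align 4)
size 44, align 4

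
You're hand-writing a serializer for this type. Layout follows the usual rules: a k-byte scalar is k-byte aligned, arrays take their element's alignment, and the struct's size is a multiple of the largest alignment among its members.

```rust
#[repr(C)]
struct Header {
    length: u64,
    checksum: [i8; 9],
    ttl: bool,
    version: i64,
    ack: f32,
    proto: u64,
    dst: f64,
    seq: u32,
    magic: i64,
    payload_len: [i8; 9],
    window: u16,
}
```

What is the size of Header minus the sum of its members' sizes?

19

length at 0 (size 8, align 8) → ends 8
checksum at 8 (size 9, align 1) → ends 17
ttl at 17 (size 1, align 1) → ends 18
pad 6 to align 8 for version
version at 24 (size 8, align 8) → ends 32
ack at 32 (size 4, align 4) → ends 36
pad 4 to align 8 for proto
proto at 40 (size 8, align 8) → ends 48
dst at 48 (size 8, align 8) → ends 56
seq at 56 (size 4, align 4) → ends 60
pad 4 to align 8 for magic
magic at 64 (size 8, align 8) → ends 72
payload_len at 72 (size 9, align 1) → ends 81
pad 1 to align 2 for window
window at 82 (size 2, align 2) → ends 84
tail pad 4 to reach multiple of 8
total 88 bytes, alignment 8
data bytes 69, size 88 → padding 19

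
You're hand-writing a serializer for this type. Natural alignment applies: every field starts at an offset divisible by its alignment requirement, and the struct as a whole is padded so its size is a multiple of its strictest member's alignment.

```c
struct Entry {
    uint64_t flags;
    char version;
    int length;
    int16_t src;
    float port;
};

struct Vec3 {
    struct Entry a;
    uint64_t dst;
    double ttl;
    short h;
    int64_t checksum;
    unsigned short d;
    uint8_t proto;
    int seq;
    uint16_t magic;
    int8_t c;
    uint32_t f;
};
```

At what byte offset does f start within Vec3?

Entry: flags at 0 (size 8, align 8) → ends 8; version at 8 (size 1, align 1) → ends 9; pad 3 to align 4 for length; length at 12 (size 4, align 4) → ends 16; src at 16 (size 2, align 2) → ends 18; pad 2 to align 4 for port; port at 20 (size 4, align 4) → ends 24; total 24 bytes, alignment 8
a at 0 (size 24, align 8) → ends 24
dst at 24 (size 8, align 8) → ends 32
ttl at 32 (size 8, align 8) → ends 40
h at 40 (size 2, align 2) → ends 42
pad 6 to align 8 for checksum
checksum at 48 (size 8, align 8) → ends 56
d at 56 (size 2, align 2) → ends 58
proto at 58 (size 1, align 1) → ends 59
pad 1 to align 4 for seq
seq at 60 (size 4, align 4) → ends 64
magic at 64 (size 2, align 2) → ends 66
c at 66 (size 1, align 1) → ends 67
pad 1 to align 4 for f
f at 68 (size 4, align 4) → ends 72

68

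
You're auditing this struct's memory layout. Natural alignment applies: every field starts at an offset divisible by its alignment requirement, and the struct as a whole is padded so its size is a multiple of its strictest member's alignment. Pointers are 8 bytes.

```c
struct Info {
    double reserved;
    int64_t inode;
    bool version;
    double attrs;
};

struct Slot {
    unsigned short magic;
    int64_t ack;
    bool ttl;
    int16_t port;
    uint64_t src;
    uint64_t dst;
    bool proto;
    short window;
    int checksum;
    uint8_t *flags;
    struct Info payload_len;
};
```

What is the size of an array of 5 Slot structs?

440

Info: reserved at 0 (size 8, align 8) → ends 8; inode at 8 (size 8, align 8) → ends 16; version at 16 (size 1, align 1) → ends 17; pad 7 to align 8 for attrs; attrs at 24 (size 8, align 8) → ends 32; total 32 bytes, alignment 8
magic at 0 (size 2, align 2) → ends 2
pad 6 to align 8 for ack
ack at 8 (size 8, align 8) → ends 16
ttl at 16 (size 1, align 1) → ends 17
pad 1 to align 2 for port
port at 18 (size 2, align 2) → ends 20
pad 4 to align 8 for src
src at 24 (size 8, align 8) → ends 32
dst at 32 (size 8, align 8) → ends 40
proto at 40 (size 1, align 1) → ends 41
pad 1 to align 2 for window
window at 42 (size 2, align 2) → ends 44
checksum at 44 (size 4, align 4) → ends 48
flags at 48 (size 8, align 8) → ends 56
payload_len at 56 (size 32, align 8) → ends 88
total 88 bytes, alignment 8
array of 5: 5 × 88 = 440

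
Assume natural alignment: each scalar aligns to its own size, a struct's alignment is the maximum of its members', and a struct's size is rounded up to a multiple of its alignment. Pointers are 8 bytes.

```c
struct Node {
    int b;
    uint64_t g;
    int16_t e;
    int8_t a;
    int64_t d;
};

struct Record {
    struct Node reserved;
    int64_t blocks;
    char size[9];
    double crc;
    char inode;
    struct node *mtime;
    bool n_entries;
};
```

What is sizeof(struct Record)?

88

Node: 0..4  b  (4B, 4-aligned); 4..8  -- padding (4B); 8..16  g  (8B, 8-aligned); 16..18  e  (2B, 2-aligned); 18..19  a  (1B, 1-aligned); 19..24  -- padding (5B); 24..32  d  (8B, 8-aligned); sizeof = 32, alignof = 8
0..32  reserved  (32B, 8-aligned)
32..40  blocks  (8B, 8-aligned)
40..49  size  (9B, 1-aligned)
49..56  -- padding (7B)
56..64  crc  (8B, 8-aligned)
64..65  inode  (1B, 1-aligned)
65..72  -- padding (7B)
72..80  mtime  (8B, 8-aligned)
80..81  n_entries  (1B, 1-aligned)
81..88  -- tail padding (7B)
sizeof = 88, alignof = 8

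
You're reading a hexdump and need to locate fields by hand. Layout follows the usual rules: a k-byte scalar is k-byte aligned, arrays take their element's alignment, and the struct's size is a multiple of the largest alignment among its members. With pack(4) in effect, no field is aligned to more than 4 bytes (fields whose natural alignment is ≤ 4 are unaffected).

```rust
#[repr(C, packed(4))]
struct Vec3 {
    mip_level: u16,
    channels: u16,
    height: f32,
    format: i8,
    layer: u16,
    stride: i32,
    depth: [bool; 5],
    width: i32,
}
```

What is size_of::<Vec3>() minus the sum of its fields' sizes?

0..2  mip_level  (2B, 2-aligned)
2..4  channels  (2B, 2-aligned)
4..8  height  (4B, 4-aligned)
8..9  format  (1B, 1-aligned)
9..10  -- padding (1B)
10..12  layer  (2B, 2-aligned)
12..16  stride  (4B, 4-aligned)
16..21  depth  (5B, 1-aligned)
21..24  -- padding (3B)
24..28  width  (4B, 4-aligned)
sizeof = 28, alignof = 4
data bytes 24, size 28 → padding 4

4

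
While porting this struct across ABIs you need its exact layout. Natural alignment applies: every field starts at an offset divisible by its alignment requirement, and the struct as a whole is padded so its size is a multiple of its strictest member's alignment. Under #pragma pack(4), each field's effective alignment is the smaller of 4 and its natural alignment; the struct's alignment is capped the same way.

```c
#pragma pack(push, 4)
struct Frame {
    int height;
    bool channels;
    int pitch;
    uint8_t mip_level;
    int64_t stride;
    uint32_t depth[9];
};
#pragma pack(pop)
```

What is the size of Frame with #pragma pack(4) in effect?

height at 0 (size 4, align 4) → ends 4
channels at 4 (size 1, align 1) → ends 5
pad 3 to align 4 for pitch
pitch at 8 (size 4, align 4) → ends 12
mip_level at 12 (size 1, align 1) → ends 13
pad 3 to align 4 for stride
stride at 16 (size 8, align 4) → ends 24
depth at 24 (size 36, align 4) → ends 60
total 60 bytes, alignment 4

60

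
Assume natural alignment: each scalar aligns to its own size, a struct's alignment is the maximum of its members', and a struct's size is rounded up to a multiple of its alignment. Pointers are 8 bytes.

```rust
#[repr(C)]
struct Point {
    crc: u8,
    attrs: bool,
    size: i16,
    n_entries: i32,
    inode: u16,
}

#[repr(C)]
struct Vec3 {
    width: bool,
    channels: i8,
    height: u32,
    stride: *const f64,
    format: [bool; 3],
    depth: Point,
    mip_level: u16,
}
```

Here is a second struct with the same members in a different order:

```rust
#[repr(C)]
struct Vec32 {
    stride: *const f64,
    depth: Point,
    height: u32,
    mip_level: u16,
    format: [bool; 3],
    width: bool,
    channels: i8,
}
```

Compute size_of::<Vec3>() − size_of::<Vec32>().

8

Point: 0..1  crc  (1B, 1-aligned); 1..2  attrs  (1B, 1-aligned); 2..4  size  (2B, 2-aligned); 4..8  n_entries  (4B, 4-aligned); 8..10  inode  (2B, 2-aligned); 10..12  -- tail padding (2B); sizeof = 12, alignof = 4
0..1  width  (1B, 1-aligned)
1..2  channels  (1B, 1-aligned)
2..4  -- padding (2B)
4..8  height  (4B, 4-aligned)
8..16  stride  (8B, 8-aligned)
16..19  format  (3B, 1-aligned)
19..20  -- padding (1B)
20..32  depth  (12B, 4-aligned)
32..34  mip_level  (2B, 2-aligned)
34..40  -- tail padding (6B)
sizeof = 40, alignof = 8
— Vec32 —
0..8  stride  (8B, 8-aligned)
8..20  depth  (12B, 4-aligned)
20..24  height  (4B, 4-aligned)
24..26  mip_level  (2B, 2-aligned)
26..29  format  (3B, 1-aligned)
29..30  width  (1B, 1-aligned)
30..31  channels  (1B, 1-aligned)
31..32  -- tail padding (1B)
sizeof = 32, alignof = 8
40 − 32 = 8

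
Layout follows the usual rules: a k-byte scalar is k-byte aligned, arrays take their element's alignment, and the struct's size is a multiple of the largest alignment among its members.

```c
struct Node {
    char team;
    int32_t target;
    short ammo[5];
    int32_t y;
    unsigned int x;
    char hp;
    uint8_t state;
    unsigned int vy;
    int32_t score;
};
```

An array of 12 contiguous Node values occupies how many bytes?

@0: team [1B, align 1] → 1
+3 pad (align 4)
@4: target [4B, align 4] → 8
@8: ammo [10B, align 2] → 18
+2 pad (align 4)
@20: y [4B, align 4] → 24
@24: x [4B, align 4] → 28
@28: hp [1B, align 1] → 29
@29: state [1B, align 1] → 30
+2 pad (align 4)
@32: vy [4B, align 4] → 36
@36: score [4B, align 4] → 40
size 40, align 4
array of 12: 12 × 40 = 480

480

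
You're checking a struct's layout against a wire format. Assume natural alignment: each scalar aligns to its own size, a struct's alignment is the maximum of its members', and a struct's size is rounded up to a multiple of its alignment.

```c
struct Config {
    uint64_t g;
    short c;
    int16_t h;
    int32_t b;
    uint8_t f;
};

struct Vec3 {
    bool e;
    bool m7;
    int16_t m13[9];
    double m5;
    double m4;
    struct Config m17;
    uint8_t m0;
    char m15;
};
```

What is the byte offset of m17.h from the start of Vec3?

Config: 0..8  g  (8B, 8-aligned); 8..10  c  (2B, 2-aligned); 10..12  h  (2B, 2-aligned); 12..16  b  (4B, 4-aligned); 16..17  f  (1B, 1-aligned); 17..24  -- tail padding (7B); sizeof = 24, alignof = 8
0..1  e  (1B, 1-aligned)
1..2  m7  (1B, 1-aligned)
2..20  m13  (18B, 2-aligned)
20..24  -- padding (4B)
24..32  m5  (8B, 8-aligned)
32..40  m4  (8B, 8-aligned)
40..64  m17  (24B, 8-aligned)
within Config: h at 10
40 + 10 = 50

50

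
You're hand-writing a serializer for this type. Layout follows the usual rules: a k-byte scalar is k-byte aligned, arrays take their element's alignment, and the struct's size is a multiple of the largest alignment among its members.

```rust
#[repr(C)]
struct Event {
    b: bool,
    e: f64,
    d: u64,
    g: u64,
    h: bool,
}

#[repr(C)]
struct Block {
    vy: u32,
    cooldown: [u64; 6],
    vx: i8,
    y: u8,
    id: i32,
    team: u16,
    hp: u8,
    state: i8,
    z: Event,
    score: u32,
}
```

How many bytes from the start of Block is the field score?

112

Event: @0: b [1B, align 1] → 1; +7 pad (align 8); @8: e [8B, align 8] → 16; @16: d [8B, align 8] → 24; @24: g [8B, align 8] → 32; @32: h [1B, align 1] → 33; +7 tail pad (align 8); size 40, align 8
@0: vy [4B, align 4] → 4
+4 pad (align 8)
@8: cooldown [48B, align 8] → 56
@56: vx [1B, align 1] → 57
@57: y [1B, align 1] → 58
+2 pad (align 4)
@60: id [4B, align 4] → 64
@64: team [2B, align 2] → 66
@66: hp [1B, align 1] → 67
@67: state [1B, align 1] → 68
+4 pad (align 8)
@72: z [40B, align 8] → 112
@112: score [4B, align 4] → 116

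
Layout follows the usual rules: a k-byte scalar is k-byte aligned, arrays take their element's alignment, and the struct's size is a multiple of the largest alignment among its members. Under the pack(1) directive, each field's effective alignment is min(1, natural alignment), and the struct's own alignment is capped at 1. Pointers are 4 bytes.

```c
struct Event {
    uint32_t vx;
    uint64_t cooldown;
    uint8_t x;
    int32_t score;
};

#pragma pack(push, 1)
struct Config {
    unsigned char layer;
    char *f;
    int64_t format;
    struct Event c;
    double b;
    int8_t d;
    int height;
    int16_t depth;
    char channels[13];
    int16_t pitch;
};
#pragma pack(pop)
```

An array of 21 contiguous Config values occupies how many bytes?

1407

Event: vx at 0 (size 4, align 4) → ends 4; pad 4 to align 8 for cooldown; cooldown at 8 (size 8, align 8) → ends 16; x at 16 (size 1, align 1) → ends 17; pad 3 to align 4 for score; score at 20 (size 4, align 4) → ends 24; total 24 bytes, alignment 8
layer at 0 (size 1, align 1) → ends 1
f at 1 (size 4, align 1) → ends 5
format at 5 (size 8, align 1) → ends 13
c at 13 (size 24, align 1) → ends 37
b at 37 (size 8, align 1) → ends 45
d at 45 (size 1, align 1) → ends 46
height at 46 (size 4, align 1) → ends 50
depth at 50 (size 2, align 1) → ends 52
channels at 52 (size 13, align 1) → ends 65
pitch at 65 (size 2, align 1) → ends 67
total 67 bytes, alignment 1
array of 21: 21 × 67 = 1407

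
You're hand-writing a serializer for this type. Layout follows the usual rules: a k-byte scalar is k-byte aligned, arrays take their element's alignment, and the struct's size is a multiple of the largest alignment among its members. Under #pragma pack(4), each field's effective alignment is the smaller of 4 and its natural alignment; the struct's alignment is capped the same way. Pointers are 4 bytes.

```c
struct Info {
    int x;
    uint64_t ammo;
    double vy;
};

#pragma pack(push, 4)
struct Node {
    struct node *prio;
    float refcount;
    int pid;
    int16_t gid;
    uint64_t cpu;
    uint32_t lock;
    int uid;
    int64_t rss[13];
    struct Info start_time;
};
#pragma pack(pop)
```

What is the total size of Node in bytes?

160 bytes

Info: 0..4  x  (4B, 4-aligned); 4..8  -- padding (4B); 8..16  ammo  (8B, 8-aligned); 16..24  vy  (8B, 8-aligned); sizeof = 24, alignof = 8
0..4  prio  (4B, 4-aligned)
4..8  refcount  (4B, 4-aligned)
8..12  pid  (4B, 4-aligned)
12..14  gid  (2B, 2-aligned)
14..16  -- padding (2B)
16..24  cpu  (8B, 4-aligned)
24..28  lock  (4B, 4-aligned)
28..32  uid  (4B, 4-aligned)
32..136  rss  (104B, 4-aligned)
136..160  start_time  (24B, 4-aligned)
sizeof = 160, alignof = 4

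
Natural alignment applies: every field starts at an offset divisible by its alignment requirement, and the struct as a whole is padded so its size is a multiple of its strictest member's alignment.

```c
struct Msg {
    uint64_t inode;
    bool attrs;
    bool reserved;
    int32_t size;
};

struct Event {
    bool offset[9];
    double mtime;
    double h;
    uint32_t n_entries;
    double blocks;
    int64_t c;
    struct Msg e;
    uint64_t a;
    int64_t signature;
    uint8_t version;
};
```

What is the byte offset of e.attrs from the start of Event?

Msg: 0..8  inode  (8B, 8-aligned); 8..9  attrs  (1B, 1-aligned); 9..10  reserved  (1B, 1-aligned); 10..12  -- padding (2B); 12..16  size  (4B, 4-aligned); sizeof = 16, alignof = 8
0..9  offset  (9B, 1-aligned)
9..16  -- padding (7B)
16..24  mtime  (8B, 8-aligned)
24..32  h  (8B, 8-aligned)
32..36  n_entries  (4B, 4-aligned)
36..40  -- padding (4B)
40..48  blocks  (8B, 8-aligned)
48..56  c  (8B, 8-aligned)
56..72  e  (16B, 8-aligned)
within Msg: attrs at 8
56 + 8 = 64

64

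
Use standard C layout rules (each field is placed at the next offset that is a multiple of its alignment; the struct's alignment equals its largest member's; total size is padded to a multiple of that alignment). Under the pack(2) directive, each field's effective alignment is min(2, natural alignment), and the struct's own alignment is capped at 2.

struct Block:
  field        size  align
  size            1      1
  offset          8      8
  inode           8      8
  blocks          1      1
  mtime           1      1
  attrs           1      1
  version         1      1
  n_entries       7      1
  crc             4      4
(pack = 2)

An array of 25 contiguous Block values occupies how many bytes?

size at 0 (size 1, align 1) → ends 1
pad 1 to align 2 for offset
offset at 2 (size 8, align 2) → ends 10
inode at 10 (size 8, align 2) → ends 18
blocks at 18 (size 1, align 1) → ends 19
mtime at 19 (size 1, align 1) → ends 20
attrs at 20 (size 1, align 1) → ends 21
version at 21 (size 1, align 1) → ends 22
n_entries at 22 (size 7, align 1) → ends 29
pad 1 to align 2 for crc
crc at 30 (size 4, align 2) → ends 34
total 34 bytes, alignment 2
array of 25: 25 × 34 = 850

850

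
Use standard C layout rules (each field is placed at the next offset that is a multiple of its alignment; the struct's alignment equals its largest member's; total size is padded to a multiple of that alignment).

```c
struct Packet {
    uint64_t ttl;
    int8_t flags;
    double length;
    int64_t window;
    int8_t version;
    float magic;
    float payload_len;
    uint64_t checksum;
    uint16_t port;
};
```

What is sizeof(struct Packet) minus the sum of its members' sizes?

ttl at 0 (size 8, align 8) → ends 8
flags at 8 (size 1, align 1) → ends 9
pad 7 to align 8 for length
length at 16 (size 8, align 8) → ends 24
window at 24 (size 8, align 8) → ends 32
version at 32 (size 1, align 1) → ends 33
pad 3 to align 4 for magic
magic at 36 (size 4, align 4) → ends 40
payload_len at 40 (size 4, align 4) → ends 44
pad 4 to align 8 for checksum
checksum at 48 (size 8, align 8) → ends 56
port at 56 (size 2, align 2) → ends 58
tail pad 6 to reach multiple of 8
total 64 bytes, alignment 8
data bytes 44, size 64 → padding 20

20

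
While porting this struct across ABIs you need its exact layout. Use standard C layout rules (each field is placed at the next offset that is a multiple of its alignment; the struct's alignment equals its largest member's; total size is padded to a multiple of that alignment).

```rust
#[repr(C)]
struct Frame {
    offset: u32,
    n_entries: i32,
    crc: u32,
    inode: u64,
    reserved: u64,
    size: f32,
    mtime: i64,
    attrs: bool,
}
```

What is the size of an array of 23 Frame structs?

offset at 0 (size 4, align 4) → ends 4
n_entries at 4 (size 4, align 4) → ends 8
crc at 8 (size 4, align 4) → ends 12
pad 4 to align 8 for inode
inode at 16 (size 8, align 8) → ends 24
reserved at 24 (size 8, align 8) → ends 32
size at 32 (size 4, align 4) → ends 36
pad 4 to align 8 for mtime
mtime at 40 (size 8, align 8) → ends 48
attrs at 48 (size 1, align 1) → ends 49
tail pad 7 to reach multiple of 8
total 56 bytes, alignment 8
array of 23: 23 × 56 = 1288

1288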